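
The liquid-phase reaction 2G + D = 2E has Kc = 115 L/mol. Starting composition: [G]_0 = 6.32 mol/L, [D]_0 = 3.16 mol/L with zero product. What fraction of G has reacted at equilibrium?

X = 0.872

Let X = conversion of G; extent ξ = 6.32X/2 mol/L.
Concentrations: [G] = 6.32 − 6.32X; [D] = 3.16 − 3.16X; [E] = 6.32X.
Kc = [E]^2 / ([G]^2 [D]).
Setting equal to 115 and solving for X on (0,1) gives X = 0.872.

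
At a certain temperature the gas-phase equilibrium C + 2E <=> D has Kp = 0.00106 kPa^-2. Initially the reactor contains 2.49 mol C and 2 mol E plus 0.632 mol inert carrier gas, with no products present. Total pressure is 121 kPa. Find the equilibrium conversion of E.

Let X = conversion of E (basis 2 mol E); extent of reaction ξ = X.
Species balance: n_C = 2.49 − X; n_E = 2 − 2X; n_D = X; n_I = 0.632 (inert).
Total moles n_T = 5.12 − 2X.
y_i = n_i/n_T, p_i = y_i·P. Kp = p_D / (p_C p_E^2).
Setting this equal to 0.00106 kPa^-2 and taking the physical root (0 < X < 1) gives X = 0.704.

X = 0.704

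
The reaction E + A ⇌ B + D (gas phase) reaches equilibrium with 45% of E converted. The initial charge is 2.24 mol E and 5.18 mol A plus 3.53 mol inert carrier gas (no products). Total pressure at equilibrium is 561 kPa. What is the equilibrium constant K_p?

Basis: 2.24 mol E initially; let X = conversion of E. Extent ξ = 2.24X.
Mole table: n_E = 2.24 − 2.24X; n_A = 5.18 − 2.24X; n_B = 2.24X; n_D = 2.24X; n_I = 3.53 (inert).
Since Δν = 0, n_T = 10.9 throughout.
At X = 0.45: n_E = 1.23, n_A = 4.17, n_B = 1.01, n_D = 1.01, n_T = 10.9.
p_i = (n_i/n_T)·P. K_p = p_B p_D / (p_E p_A) = 0.198.

K_p = 0.198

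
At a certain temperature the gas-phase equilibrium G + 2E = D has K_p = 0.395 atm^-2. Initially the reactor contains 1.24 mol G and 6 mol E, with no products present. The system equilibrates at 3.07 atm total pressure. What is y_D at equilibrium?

y_D = 0.155

Basis: 1.24 mol G initially; let X = conversion of G. Extent ξ = 1.24X.
Moles: n_G = 1.24 − 1.24X; n_E = 6 − 2.48X; n_D = 1.24X.
n_T = Σnᵢ = 7.24 − 2.48X.
With p_i = (n_i/n_T)P, K_p = p_D / (p_G p_E^2).
This yields a degree-3 equation in X; solving on (0,1), X = 0.691.
Then n_D = 0.857, n_T = 5.53, so y_D = 0.155.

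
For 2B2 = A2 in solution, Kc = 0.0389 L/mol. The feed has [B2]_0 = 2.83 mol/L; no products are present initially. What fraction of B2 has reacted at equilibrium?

Let X = conversion of B2; extent ξ = 2.83X/2 mol/L.
Concentrations: [B2] = 2.83 − 2.83X; [A2] = 1.42X.
Kc = [A2] / ([B2]^2).
This equals 0.0389 at X = 0.157 (the root in 0 < X < 1).

X = 0.157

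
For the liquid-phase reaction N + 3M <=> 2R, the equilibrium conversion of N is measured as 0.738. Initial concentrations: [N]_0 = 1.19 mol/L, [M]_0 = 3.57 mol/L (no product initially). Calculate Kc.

Let X = conversion of N.
Concentrations: [N] = 1.19 − 1.19X; [M] = 3.57 − 3.57X; [R] = 2.38X.
At X = 0.738: [N] = 0.312, [M] = 0.935, [R] = 1.76.
Kc = [R]^2 / ([N] [M]^3) = 12.1 (mol/L)^-2.

Kc = 12.1 (mol/L)^-2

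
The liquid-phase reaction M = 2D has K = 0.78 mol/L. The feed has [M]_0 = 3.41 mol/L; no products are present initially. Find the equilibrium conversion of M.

X = 0.212

Let X = conversion of M; extent ξ = 3.41·X mol/L.
Concentrations: [M] = 3.41 − 3.41X; [D] = 6.82X.
K = [D]^2 / ([M]).
This equals 0.78 at X = 0.212 (the root in 0 < X < 1).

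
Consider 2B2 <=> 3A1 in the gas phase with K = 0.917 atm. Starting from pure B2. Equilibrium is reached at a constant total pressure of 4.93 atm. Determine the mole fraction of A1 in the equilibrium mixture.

y_A1 = 0.404

Basis: 1 mol B2 initially; let X = conversion of B2. Extent ξ = 0.5X.
Moles: n_B2 = 1 − X; n_A1 = 1.5X.
Summing: n_T = 1 + 0.5X.
y_i = n_i/n_T, p_i = y_i·P. K = p_A1^3 / (p_B2^2).
This yields a degree-3 equation in X; solving on (0,1), X = 0.311.
Then n_A1 = 0.467, n_T = 1.16, so y_A1 = 0.404.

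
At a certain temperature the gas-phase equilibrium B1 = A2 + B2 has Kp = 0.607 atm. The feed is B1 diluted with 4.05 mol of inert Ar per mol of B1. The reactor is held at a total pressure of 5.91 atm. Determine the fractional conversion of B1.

X = 0.523

Let X = conversion of B1 (basis 1 mol B1); extent of reaction ξ = X.
Species balance: n_B1 = 1 − X; n_A2 = X; n_B2 = X; n_I = 4.05 (inert).
Summing: n_T = 5.05 + X.
Mole fractions y_i = n_i/n_T; Kp = p_A2 p_B2 / (p_B1) with p_i = y_i·P.
Equating to 0.607 atm and solving on 0 < X < 1: X = 0.523.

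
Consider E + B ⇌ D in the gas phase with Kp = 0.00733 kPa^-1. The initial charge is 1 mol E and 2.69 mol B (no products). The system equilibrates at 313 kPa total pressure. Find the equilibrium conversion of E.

X = 0.608

Let X = conversion of E (basis 1 mol E); extent of reaction ξ = X.
At extent ξ: n_E = 1 − X; n_B = 2.69 − X; n_D = X.
n_T = Σnᵢ = 3.69 − X.
Mole fractions y_i = n_i/n_T; Kp = p_D / (p_E p_B) with p_i = y_i·P.
This yields a degree-2 equation in X; solving on (0,1), X = 0.608.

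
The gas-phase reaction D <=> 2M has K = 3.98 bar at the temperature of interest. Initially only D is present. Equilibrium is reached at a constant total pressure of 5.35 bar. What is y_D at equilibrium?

y_D = 0.433

Basis: 1 mol D initially; let X = conversion of D. Extent ξ = X.
Moles: n_D = 1 − X; n_M = 2X.
Summing: n_T = 1 + X.
y_i = n_i/n_T, p_i = y_i·P. K = p_M^2 / (p_D).
This yields a degree-2 equation in X; solving on (0,1), X = 0.396.
Then n_D = 0.604, n_T = 1.4, so y_D = 0.433.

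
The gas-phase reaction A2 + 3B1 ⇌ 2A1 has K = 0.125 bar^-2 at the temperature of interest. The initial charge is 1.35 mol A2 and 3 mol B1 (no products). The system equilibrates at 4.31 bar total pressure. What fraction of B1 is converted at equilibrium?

Take 3 mol B1 as basis and let X be its fractional conversion, so ξ = X.
Mole table: n_A2 = 1.35 − X; n_B1 = 3 − 3X; n_A1 = 2X.
Total moles n_T = 4.35 − 2X.
With p_i = (n_i/n_T)P, K = p_A1^2 / (p_A2 p_B1^3).
Equating to 0.125 bar^-2 and solving on 0 < X < 1: X = 0.447.

X = 0.447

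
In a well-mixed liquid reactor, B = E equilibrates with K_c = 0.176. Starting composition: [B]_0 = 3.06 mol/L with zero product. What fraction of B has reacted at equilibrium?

X = 0.150

Let X = conversion of B; extent ξ = 3.06·X mol/L.
Concentrations: [B] = 3.06 − 3.06X; [E] = 3.06X.
K_c = [E] / ([B]).
Setting equal to 0.176 and solving for X on (0,1) gives X = 0.150.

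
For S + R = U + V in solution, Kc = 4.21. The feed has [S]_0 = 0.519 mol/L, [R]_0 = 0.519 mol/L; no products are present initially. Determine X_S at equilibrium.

Let X = conversion of S; extent ξ = 0.519·X mol/L.
Concentrations: [S] = 0.519 − 0.519X; [R] = 0.519 − 0.519X; [U] = 0.519X; [V] = 0.519X.
Kc = [U] [V] / ([S] [R]).
Solving Kc = 4.21 for X ∈ (0,1): X = 0.672.

X = 0.672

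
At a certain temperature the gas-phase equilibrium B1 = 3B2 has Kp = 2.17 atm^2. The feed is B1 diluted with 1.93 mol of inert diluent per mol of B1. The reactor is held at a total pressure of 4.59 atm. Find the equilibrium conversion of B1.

Take 1 mol B1 as basis and let X be its fractional conversion, so ξ = X.
Mole table: n_B1 = 1 − X; n_B2 = 3X; n_I = 1.93 (inert).
n_T = Σnᵢ = 2.93 + 2X.
y_i = n_i/n_T, p_i = y_i·P. Kp = p_B2^3 / (p_B1).
Setting this equal to 2.17 atm^2 and taking the physical root (0 < X < 1) gives X = 0.321.

X = 0.321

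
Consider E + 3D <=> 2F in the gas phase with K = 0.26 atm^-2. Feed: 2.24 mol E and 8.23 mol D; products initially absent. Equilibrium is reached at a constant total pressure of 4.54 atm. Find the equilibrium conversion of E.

Basis: 2.24 mol E initially; let X = conversion of E. Extent ξ = 2.24X.
At extent ξ: n_E = 2.24 − 2.24X; n_D = 8.23 − 6.72X; n_F = 4.48X.
n_T = Σnᵢ = 10.5 − 4.48X.
With p_i = (n_i/n_T)P, K = p_F^2 / (p_E p_D^3).
Setting this equal to 0.26 atm^-2 and taking the physical root (0 < X < 1) gives X = 0.578.

X = 0.578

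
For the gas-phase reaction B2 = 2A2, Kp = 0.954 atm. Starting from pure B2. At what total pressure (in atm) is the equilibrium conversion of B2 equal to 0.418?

Basis: 1 mol B2 initially; let X = conversion of B2. Extent ξ = X.
At extent ξ: n_B2 = 1 − X; n_A2 = 2X.
n_T = Σnᵢ = 1 + X.
Kp = p_A2^2 / (p_B2) with p_i = (n_i/n_T)·P.
At X = 0.418: the mole-fraction product g(X) = Π y_i^ν_i = 0.8469. Since Kp = g(X)·P^{1}, P = (Kp/g)^(1/1) = (0.954/0.8469)^(1/1) = 1.13 atm.

P = 1.13 atm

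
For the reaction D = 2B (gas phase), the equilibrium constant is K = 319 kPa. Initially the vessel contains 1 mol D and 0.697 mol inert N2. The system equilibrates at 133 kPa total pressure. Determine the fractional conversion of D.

X = 0.678

Let X = conversion of D (basis 1 mol D); extent of reaction ξ = X.
Mole table: n_D = 1 − X; n_B = 2X; n_I = 0.697 (inert).
Summing: n_T = 1.7 + X.
y_i = n_i/n_T, p_i = y_i·P. K = p_B^2 / (p_D).
Substituting and setting equal to 319 kPa gives a polynomial in X; the root in (0,1) is X = 0.678.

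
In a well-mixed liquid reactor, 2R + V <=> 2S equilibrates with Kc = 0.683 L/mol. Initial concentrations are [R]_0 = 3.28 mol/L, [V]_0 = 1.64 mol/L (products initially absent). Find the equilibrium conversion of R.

X = 0.442

Let X = conversion of R; extent ξ = 3.28X/2 mol/L.
Concentrations: [R] = 3.28 − 3.28X; [V] = 1.64 − 1.64X; [S] = 3.28X.
Kc = [S]^2 / ([R]^2 [V]).
Equating to 0.683 L/mol: the physical root is X = 0.442.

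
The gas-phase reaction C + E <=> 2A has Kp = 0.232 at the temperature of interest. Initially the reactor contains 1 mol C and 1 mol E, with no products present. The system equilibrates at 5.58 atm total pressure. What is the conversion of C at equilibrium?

Let X = conversion of C (basis 1 mol C); extent of reaction ξ = X.
Species balance: n_C = 1 − X; n_E = 1 − X; n_A = 2X.
n_T stays at 2 (no change in mole number).
y_i = n_i/n_T, p_i = y_i·P. Kp = p_A^2 / (p_C p_E).
This yields a degree-2 equation in X; solving on (0,1), X = 0.194.

X = 0.194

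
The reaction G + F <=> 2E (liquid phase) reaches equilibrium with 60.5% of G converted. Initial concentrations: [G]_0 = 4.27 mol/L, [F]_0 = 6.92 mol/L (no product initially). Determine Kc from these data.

Let X = conversion of G.
Concentrations: [G] = 4.27 − 4.27X; [F] = 6.92 − 4.27X; [E] = 8.54X.
At X = 0.605: [G] = 1.69, [F] = 4.34, [E] = 5.17.
Kc = [E]^2 / ([G] [F]) = 3.65.

Kc = 3.65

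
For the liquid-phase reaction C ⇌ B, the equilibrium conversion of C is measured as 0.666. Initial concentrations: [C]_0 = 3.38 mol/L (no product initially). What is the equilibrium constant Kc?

Kc = 1.99

Let X = conversion of C.
Concentrations: [C] = 3.38 − 3.38X; [B] = 3.38X.
At X = 0.666: [C] = 1.13, [B] = 2.25.
Kc = [B] / ([C]) = 1.99.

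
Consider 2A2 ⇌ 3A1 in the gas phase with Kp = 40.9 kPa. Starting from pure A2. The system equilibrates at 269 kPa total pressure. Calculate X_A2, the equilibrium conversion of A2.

Take 1 mol A2 as basis and let X be its fractional conversion, so ξ = 0.5X.
Moles: n_A2 = 1 − X; n_A1 = 1.5X.
Summing: n_T = 1 + 0.5X.
With p_i = (n_i/n_T)P, Kp = p_A1^3 / (p_A2^2).
Setting this equal to 40.9 kPa and taking the physical root (0 < X < 1) gives X = 0.295.

X = 0.295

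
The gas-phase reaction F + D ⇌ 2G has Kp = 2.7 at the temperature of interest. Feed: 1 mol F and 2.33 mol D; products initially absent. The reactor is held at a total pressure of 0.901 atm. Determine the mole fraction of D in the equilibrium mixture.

Let X = conversion of F (basis 1 mol F); extent of reaction ξ = X.
Moles: n_F = 1 − X; n_D = 2.33 − X; n_G = 2X.
n_T stays at 3.33 (no change in mole number).
With p_i = (n_i/n_T)P, Kp = p_G^2 / (p_F p_D).
Substituting and setting equal to 2.7 gives a polynomial in X; the root in (0,1) is X = 0.640.
Then n_D = 1.69, n_T = 3.33, so y_D = 0.507.

y_D = 0.507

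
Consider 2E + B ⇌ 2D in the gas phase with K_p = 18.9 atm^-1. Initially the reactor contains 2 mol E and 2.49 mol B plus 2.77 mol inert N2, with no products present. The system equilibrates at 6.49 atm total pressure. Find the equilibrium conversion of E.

Let X = conversion of E (basis 2 mol E); extent of reaction ξ = X.
Mole table: n_E = 2 − 2X; n_B = 2.49 − X; n_D = 2X; n_I = 2.77 (inert).
Total moles n_T = 7.26 − X.
Mole fractions y_i = n_i/n_T; K_p = p_D^2 / (p_E^2 p_B) with p_i = y_i·P.
Substituting and setting equal to 18.9 atm^-1 gives a polynomial in X; the root in (0,1) is X = 0.849.

X = 0.849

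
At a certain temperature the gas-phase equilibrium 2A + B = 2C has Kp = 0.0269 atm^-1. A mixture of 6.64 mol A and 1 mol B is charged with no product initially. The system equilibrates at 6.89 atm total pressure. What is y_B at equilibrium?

y_B = 0.086

Let X = conversion of B (basis 1 mol B); extent of reaction ξ = X.
Species balance: n_A = 6.64 − 2X; n_B = 1 − X; n_C = 2X.
Summing: n_T = 7.64 − X.
With p_i = (n_i/n_T)P, Kp = p_C^2 / (p_A^2 p_B).
Setting this equal to 0.0269 atm^-1 and taking the physical root (0 < X < 1) gives X = 0.373.
Then n_B = 0.627, n_T = 7.27, so y_B = 0.086.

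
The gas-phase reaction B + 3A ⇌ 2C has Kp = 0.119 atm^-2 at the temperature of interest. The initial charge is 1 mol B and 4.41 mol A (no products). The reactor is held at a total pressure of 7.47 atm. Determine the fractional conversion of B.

X = 0.672

Basis: 1 mol B initially; let X = conversion of B. Extent ξ = X.
Species balance: n_B = 1 − X; n_A = 4.41 − 3X; n_C = 2X.
n_T = Σnᵢ = 5.41 − 2X.
Mole fractions y_i = n_i/n_T; Kp = p_C^2 / (p_B p_A^3) with p_i = y_i·P.
Equating to 0.119 atm^-2 and solving on 0 < X < 1: X = 0.672.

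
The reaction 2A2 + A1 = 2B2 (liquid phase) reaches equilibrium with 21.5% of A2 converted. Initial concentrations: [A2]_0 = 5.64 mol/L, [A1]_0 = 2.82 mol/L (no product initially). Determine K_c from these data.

Let X = conversion of A2.
Concentrations: [A2] = 5.64 − 5.64X; [A1] = 2.82 − 2.82X; [B2] = 5.64X.
At X = 0.215: [A2] = 4.43, [A1] = 2.21, [B2] = 1.21.
K_c = [B2]^2 / ([A2]^2 [A1]) = 0.0339 L/mol.

K_c = 0.0339 L/mol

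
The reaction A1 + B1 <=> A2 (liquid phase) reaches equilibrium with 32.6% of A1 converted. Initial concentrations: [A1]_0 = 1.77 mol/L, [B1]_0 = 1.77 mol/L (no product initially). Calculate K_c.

Let X = conversion of A1.
Concentrations: [A1] = 1.77 − 1.77X; [B1] = 1.77 − 1.77X; [A2] = 1.77X.
At X = 0.326: [A1] = 1.19, [B1] = 1.19, [A2] = 0.577.
K_c = [A2] / ([A1] [B1]) = 0.405 L/mol.

K_c = 0.405 L/mol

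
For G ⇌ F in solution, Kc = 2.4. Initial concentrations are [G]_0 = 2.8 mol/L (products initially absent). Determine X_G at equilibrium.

Let X = conversion of G; extent ξ = 2.8·X mol/L.
Concentrations: [G] = 2.8 − 2.8X; [F] = 2.8X.
Kc = [F] / ([G]).
Equating to 2.4: the physical root is X = 0.706.

X = 0.706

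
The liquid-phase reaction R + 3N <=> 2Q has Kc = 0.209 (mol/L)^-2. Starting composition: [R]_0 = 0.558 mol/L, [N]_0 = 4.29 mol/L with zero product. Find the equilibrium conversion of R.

X = 0.768

Let X = conversion of R; extent ξ = 0.558·X mol/L.
Concentrations: [R] = 0.558 − 0.558X; [N] = 4.29 − 1.67X; [Q] = 1.12X.
Kc = [Q]^2 / ([R] [N]^3).
Solving Kc = 0.209 for X ∈ (0,1): X = 0.768.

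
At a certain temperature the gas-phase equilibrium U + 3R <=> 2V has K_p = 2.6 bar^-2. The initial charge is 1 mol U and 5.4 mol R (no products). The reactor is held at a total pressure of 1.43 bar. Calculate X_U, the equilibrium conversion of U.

Let X = conversion of U (basis 1 mol U); extent of reaction ξ = X.
Moles: n_U = 1 − X; n_R = 5.4 − 3X; n_V = 2X.
Total moles n_T = 6.4 − 2X.
Mole fractions y_i = n_i/n_T; K_p = p_V^2 / (p_U p_R^3) with p_i = y_i·P.
Substituting and setting equal to 2.6 bar^-2 gives a polynomial in X; the root in (0,1) is X = 0.719.

X = 0.719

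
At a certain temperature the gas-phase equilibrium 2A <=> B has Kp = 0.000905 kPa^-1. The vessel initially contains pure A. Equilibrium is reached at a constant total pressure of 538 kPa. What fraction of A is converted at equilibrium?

X = 0.418

Basis: 1 mol A initially; let X = conversion of A. Extent ξ = 0.5X.
Mole table: n_A = 1 − X; n_B = 0.5X.
Total moles n_T = 1 − 0.5X.
y_i = n_i/n_T, p_i = y_i·P. Kp = p_B / (p_A^2).
Equating to 0.000905 kPa^-1 and solving on 0 < X < 1: X = 0.418.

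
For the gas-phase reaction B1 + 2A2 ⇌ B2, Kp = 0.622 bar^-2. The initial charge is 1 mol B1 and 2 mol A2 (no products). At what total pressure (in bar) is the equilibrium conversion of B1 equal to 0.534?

P = 2.81 bar

Let X = conversion of B1 (basis 1 mol B1); extent of reaction ξ = X.
Species balance: n_B1 = 1 − X; n_A2 = 2 − 2X; n_B2 = X.
Total moles n_T = 3 − 2X.
Kp = p_B2 / (p_B1 p_A2^2) with p_i = (n_i/n_T)·P.
At X = 0.534: the mole-fraction product g(X) = Π y_i^ν_i = 4.924. Since Kp = g(X)·P^{-2}, P = (g/Kp)^(1/2) = (4.924/0.622)^(1/2) = 2.81 bar.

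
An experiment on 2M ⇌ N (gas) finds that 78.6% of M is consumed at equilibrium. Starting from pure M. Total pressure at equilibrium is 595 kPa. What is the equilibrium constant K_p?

K_p = 0.00875 kPa^-1

Take 1 mol M as basis and let X be its fractional conversion, so ξ = 0.5X.
Species balance: n_M = 1 − X; n_N = 0.5X.
n_T = Σnᵢ = 1 − 0.5X.
At X = 0.786: n_M = 0.214, n_N = 0.393, n_T = 0.607.
p_i = (n_i/n_T)·P. K_p = p_N / (p_M^2) = 0.00875 kPa^-1.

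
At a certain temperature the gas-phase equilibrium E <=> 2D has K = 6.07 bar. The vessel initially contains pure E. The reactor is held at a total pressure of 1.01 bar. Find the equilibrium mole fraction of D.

Let X = conversion of E (basis 1 mol E); extent of reaction ξ = X.
Mole table: n_E = 1 − X; n_D = 2X.
n_T = Σnᵢ = 1 + X.
With p_i = (n_i/n_T)P, K = p_D^2 / (p_E).
Substituting and setting equal to 6.07 bar gives a polynomial in X; the root in (0,1) is X = 0.775.
Then n_D = 1.55, n_T = 1.77, so y_D = 0.873.

y_D = 0.873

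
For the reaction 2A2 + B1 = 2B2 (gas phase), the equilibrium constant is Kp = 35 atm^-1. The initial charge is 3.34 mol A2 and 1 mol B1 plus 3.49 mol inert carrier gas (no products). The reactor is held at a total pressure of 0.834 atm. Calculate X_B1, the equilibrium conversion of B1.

Take 1 mol B1 as basis and let X be its fractional conversion, so ξ = X.
Mole table: n_A2 = 3.34 − 2X; n_B1 = 1 − X; n_B2 = 2X; n_I = 3.49 (inert).
Total moles n_T = 7.83 − X.
Mole fractions y_i = n_i/n_T; Kp = p_B2^2 / (p_A2^2 p_B1) with p_i = y_i·P.
This yields a degree-3 equation in X; solving on (0,1), X = 0.798.

X = 0.798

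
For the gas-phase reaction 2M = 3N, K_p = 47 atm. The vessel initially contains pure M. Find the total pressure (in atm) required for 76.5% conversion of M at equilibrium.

Take 1 mol M as basis and let X be its fractional conversion, so ξ = 0.5X.
At extent ξ: n_M = 1 − X; n_N = 1.5X.
Total moles n_T = 1 + 0.5X.
K_p = p_N^3 / (p_M^2) with p_i = (n_i/n_T)·P.
At X = 0.765: the mole-fraction product g(X) = Π y_i^ν_i = 19.79. Since K_p = g(X)·P^{1}, P = (K_p/g)^(1/1) = (47/19.79)^(1/1) = 2.37 atm.

P = 2.37 atm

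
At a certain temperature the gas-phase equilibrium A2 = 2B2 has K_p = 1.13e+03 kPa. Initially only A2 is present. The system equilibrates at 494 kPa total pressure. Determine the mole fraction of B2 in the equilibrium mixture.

y_B2 = 0.752

Basis: 1 mol A2 initially; let X = conversion of A2. Extent ξ = X.
At extent ξ: n_A2 = 1 − X; n_B2 = 2X.
n_T = Σnᵢ = 1 + X.
With p_i = (n_i/n_T)P, K_p = p_B2^2 / (p_A2).
Substituting and setting equal to 1.13e+03 kPa gives a polynomial in X; the root in (0,1) is X = 0.603.
Then n_B2 = 1.21, n_T = 1.6, so y_B2 = 0.752.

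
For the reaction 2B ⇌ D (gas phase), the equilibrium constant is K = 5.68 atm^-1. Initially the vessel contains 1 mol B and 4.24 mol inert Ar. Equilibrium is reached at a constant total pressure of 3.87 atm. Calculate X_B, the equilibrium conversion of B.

X = 0.718

Take 1 mol B as basis and let X be its fractional conversion, so ξ = 0.5X.
Species balance: n_B = 1 − X; n_D = 0.5X; n_I = 4.24 (inert).
Total moles n_T = 5.24 − 0.5X.
y_i = n_i/n_T, p_i = y_i·P. K = p_D / (p_B^2).
This yields a degree-2 equation in X; solving on (0,1), X = 0.718.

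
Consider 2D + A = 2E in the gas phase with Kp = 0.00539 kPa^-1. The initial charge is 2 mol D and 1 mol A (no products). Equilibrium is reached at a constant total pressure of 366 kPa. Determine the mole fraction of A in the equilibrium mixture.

Let X = conversion of D (basis 2 mol D); extent of reaction ξ = X.
At extent ξ: n_D = 2 − 2X; n_A = 1 − X; n_E = 2X.
Total moles n_T = 3 − X.
With p_i = (n_i/n_T)P, Kp = p_E^2 / (p_D^2 p_A).
Equating to 0.00539 kPa^-1 and solving on 0 < X < 1: X = 0.402.
Then n_A = 0.598, n_T = 2.6, so y_A = 0.230.

y_A = 0.230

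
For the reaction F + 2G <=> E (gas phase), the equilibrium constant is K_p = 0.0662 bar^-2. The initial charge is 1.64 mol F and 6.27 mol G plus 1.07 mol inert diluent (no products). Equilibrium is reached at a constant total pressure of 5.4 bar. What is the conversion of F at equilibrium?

Let X = conversion of F (basis 1.64 mol F); extent of reaction ξ = 1.64X.
Species balance: n_F = 1.64 − 1.64X; n_G = 6.27 − 3.28X; n_E = 1.64X; n_I = 1.07 (inert).
Total moles n_T = 8.98 − 3.28X.
Mole fractions y_i = n_i/n_T; K_p = p_E / (p_F p_G^2) with p_i = y_i·P.
Equating to 0.0662 bar^-2 and solving on 0 < X < 1: X = 0.442.

X = 0.442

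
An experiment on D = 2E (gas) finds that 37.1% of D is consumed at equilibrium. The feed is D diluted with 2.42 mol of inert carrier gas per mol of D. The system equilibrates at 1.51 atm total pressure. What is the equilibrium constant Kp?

Kp = 0.349 atm

Basis: 1 mol D initially; let X = conversion of D. Extent ξ = X.
Species balance: n_D = 1 − X; n_E = 2X; n_I = 2.42 (inert).
Total moles n_T = 3.42 + X.
At X = 0.371: n_D = 0.629, n_E = 0.742, n_T = 3.79.
p_i = (n_i/n_T)·P. Kp = p_E^2 / (p_D) = 0.349 atm.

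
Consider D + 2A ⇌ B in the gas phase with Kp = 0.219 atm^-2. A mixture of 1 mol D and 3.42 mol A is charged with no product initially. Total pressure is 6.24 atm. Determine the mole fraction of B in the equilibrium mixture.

y_B = 0.274

Take 1 mol D as basis and let X be its fractional conversion, so ξ = X.
Moles: n_D = 1 − X; n_A = 3.42 − 2X; n_B = X.
Summing: n_T = 4.42 − 2X.
With p_i = (n_i/n_T)P, Kp = p_B / (p_D p_A^2).
Equating to 0.219 atm^-2 and solving on 0 < X < 1: X = 0.783.
Then n_B = 0.783, n_T = 2.85, so y_B = 0.274.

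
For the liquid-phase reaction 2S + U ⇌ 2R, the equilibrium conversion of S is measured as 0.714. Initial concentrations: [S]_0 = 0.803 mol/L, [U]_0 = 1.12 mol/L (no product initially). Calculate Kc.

Kc = 7.48 L/mol

Let X = conversion of S.
Concentrations: [S] = 0.803 − 0.803X; [U] = 1.12 − 0.402X; [R] = 0.803X.
At X = 0.714: [S] = 0.23, [U] = 0.833, [R] = 0.573.
Kc = [R]^2 / ([S]^2 [U]) = 7.48 L/mol.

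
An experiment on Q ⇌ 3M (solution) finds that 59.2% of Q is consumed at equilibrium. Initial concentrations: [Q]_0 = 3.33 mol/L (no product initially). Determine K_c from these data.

K_c = 152 (mol/L)^2

Let X = conversion of Q.
Concentrations: [Q] = 3.33 − 3.33X; [M] = 9.99X.
At X = 0.592: [Q] = 1.36, [M] = 5.91.
K_c = [M]^3 / ([Q]) = 152 (mol/L)^2.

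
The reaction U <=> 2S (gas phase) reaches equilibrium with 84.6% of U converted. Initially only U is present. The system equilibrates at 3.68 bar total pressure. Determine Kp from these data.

Let X = conversion of U (basis 1 mol U); extent of reaction ξ = X.
Mole table: n_U = 1 − X; n_S = 2X.
Summing: n_T = 1 + X.
At X = 0.846: n_U = 0.154, n_S = 1.69, n_T = 1.85.
p_i = (n_i/n_T)·P. Kp = p_S^2 / (p_U) = 37.1 bar.

Kp = 37.1 bar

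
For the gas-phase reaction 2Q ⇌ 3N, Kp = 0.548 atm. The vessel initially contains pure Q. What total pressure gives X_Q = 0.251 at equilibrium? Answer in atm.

P = 6.48 atm

Basis: 1 mol Q initially; let X = conversion of Q. Extent ξ = 0.5X.
At extent ξ: n_Q = 1 − X; n_N = 1.5X.
n_T = Σnᵢ = 1 + 0.5X.
Kp = p_N^3 / (p_Q^2) with p_i = (n_i/n_T)·P.
At X = 0.251: the mole-fraction product g(X) = Π y_i^ν_i = 0.08453. Since Kp = g(X)·P^{1}, P = (Kp/g)^(1/1) = (0.548/0.08453)^(1/1) = 6.48 atm.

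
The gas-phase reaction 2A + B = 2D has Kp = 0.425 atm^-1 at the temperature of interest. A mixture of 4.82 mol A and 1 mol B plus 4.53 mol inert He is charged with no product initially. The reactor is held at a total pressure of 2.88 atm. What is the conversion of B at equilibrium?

X = 0.486

Let X = conversion of B (basis 1 mol B); extent of reaction ξ = X.
Species balance: n_A = 4.82 − 2X; n_B = 1 − X; n_D = 2X; n_I = 4.53 (inert).
Total moles n_T = 10.4 − X.
With p_i = (n_i/n_T)P, Kp = p_D^2 / (p_A^2 p_B).
Setting this equal to 0.425 atm^-1 and taking the physical root (0 < X < 1) gives X = 0.486.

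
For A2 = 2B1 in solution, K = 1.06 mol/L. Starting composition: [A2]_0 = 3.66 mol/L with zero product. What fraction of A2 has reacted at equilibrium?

X = 0.235

Let X = conversion of A2; extent ξ = 3.66·X mol/L.
Concentrations: [A2] = 3.66 − 3.66X; [B1] = 7.32X.
K = [B1]^2 / ([A2]).
Equating to 1.06 mol/L: the physical root is X = 0.235.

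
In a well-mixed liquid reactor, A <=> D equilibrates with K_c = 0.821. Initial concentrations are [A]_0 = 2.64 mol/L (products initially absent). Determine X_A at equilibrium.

Let X = conversion of A; extent ξ = 2.64·X mol/L.
Concentrations: [A] = 2.64 − 2.64X; [D] = 2.64X.
K_c = [D] / ([A]).
Solving K_c = 0.821 for X ∈ (0,1): X = 0.451.

X = 0.451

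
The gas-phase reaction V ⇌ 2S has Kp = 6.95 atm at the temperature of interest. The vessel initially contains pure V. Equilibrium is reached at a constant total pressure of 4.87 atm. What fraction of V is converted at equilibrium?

Basis: 1 mol V initially; let X = conversion of V. Extent ξ = X.
Mole table: n_V = 1 − X; n_S = 2X.
Total moles n_T = 1 + X.
y_i = n_i/n_T, p_i = y_i·P. Kp = p_S^2 / (p_V).
Equating to 6.95 atm and solving on 0 < X < 1: X = 0.513.

X = 0.513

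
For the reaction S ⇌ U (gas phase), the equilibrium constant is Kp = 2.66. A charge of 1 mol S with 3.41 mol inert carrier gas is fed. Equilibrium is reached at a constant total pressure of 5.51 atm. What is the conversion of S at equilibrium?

Take 1 mol S as basis and let X be its fractional conversion, so ξ = X.
Moles: n_S = 1 − X; n_U = X; n_I = 3.41 (inert).
n_T stays at 4.41 (no change in mole number).
y_i = n_i/n_T, p_i = y_i·P. Kp = p_U / (p_S).
Setting this equal to 2.66 and taking the physical root (0 < X < 1) gives X = 0.727.

X = 0.727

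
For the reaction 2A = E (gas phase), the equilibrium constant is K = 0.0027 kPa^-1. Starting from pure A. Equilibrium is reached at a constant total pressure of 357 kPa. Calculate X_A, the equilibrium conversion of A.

Basis: 1 mol A initially; let X = conversion of A. Extent ξ = 0.5X.
Moles: n_A = 1 − X; n_E = 0.5X.
Total moles n_T = 1 − 0.5X.
y_i = n_i/n_T, p_i = y_i·P. K = p_E / (p_A^2).
This yields a degree-2 equation in X; solving on (0,1), X = 0.546.

X = 0.546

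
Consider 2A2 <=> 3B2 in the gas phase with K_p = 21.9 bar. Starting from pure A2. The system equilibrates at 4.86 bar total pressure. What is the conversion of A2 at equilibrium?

X = 0.626

Basis: 1 mol A2 initially; let X = conversion of A2. Extent ξ = 0.5X.
At extent ξ: n_A2 = 1 − X; n_B2 = 1.5X.
Total moles n_T = 1 + 0.5X.
Mole fractions y_i = n_i/n_T; K_p = p_B2^3 / (p_A2^2) with p_i = y_i·P.
Equating to 21.9 bar and solving on 0 < X < 1: X = 0.626.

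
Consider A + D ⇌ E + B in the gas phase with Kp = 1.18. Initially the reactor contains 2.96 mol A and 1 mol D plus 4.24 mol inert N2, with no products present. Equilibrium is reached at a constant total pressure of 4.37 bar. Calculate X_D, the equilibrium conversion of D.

X = 0.770

Let X = conversion of D (basis 1 mol D); extent of reaction ξ = X.
Species balance: n_A = 2.96 − X; n_D = 1 − X; n_E = X; n_B = X; n_I = 4.24 (inert).
Total moles n_T = 8.2 (Δν = 0, constant).
Mole fractions y_i = n_i/n_T; Kp = p_E p_B / (p_A p_D) with p_i = y_i·P.
Setting this equal to 1.18 and taking the physical root (0 < X < 1) gives X = 0.770.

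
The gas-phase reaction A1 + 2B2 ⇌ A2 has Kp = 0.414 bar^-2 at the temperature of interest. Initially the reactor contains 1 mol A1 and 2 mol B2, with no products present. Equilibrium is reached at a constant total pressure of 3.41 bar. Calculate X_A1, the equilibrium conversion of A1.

X = 0.530

Let X = conversion of A1 (basis 1 mol A1); extent of reaction ξ = X.
Species balance: n_A1 = 1 − X; n_B2 = 2 − 2X; n_A2 = X.
Total moles n_T = 3 − 2X.
Mole fractions y_i = n_i/n_T; Kp = p_A2 / (p_A1 p_B2^2) with p_i = y_i·P.
Substituting and setting equal to 0.414 bar^-2 gives a polynomial in X; the root in (0,1) is X = 0.530.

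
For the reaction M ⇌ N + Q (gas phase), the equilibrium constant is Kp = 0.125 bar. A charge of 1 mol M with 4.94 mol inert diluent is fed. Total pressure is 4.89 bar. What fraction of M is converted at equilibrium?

Let X = conversion of M (basis 1 mol M); extent of reaction ξ = X.
Mole table: n_M = 1 − X; n_N = X; n_Q = X; n_I = 4.94 (inert).
Total moles n_T = 5.94 + X.
y_i = n_i/n_T, p_i = y_i·P. Kp = p_N p_Q / (p_M).
Substituting and setting equal to 0.125 bar gives a polynomial in X; the root in (0,1) is X = 0.328.

X = 0.328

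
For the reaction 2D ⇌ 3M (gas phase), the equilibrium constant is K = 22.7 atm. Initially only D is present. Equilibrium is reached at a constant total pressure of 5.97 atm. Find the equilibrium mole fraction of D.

Take 1 mol D as basis and let X be its fractional conversion, so ξ = 0.5X.
Mole table: n_D = 1 − X; n_M = 1.5X.
Total moles n_T = 1 + 0.5X.
Mole fractions y_i = n_i/n_T; K = p_M^3 / (p_D^2) with p_i = y_i·P.
This yields a degree-3 equation in X; solving on (0,1), X = 0.608.
Then n_D = 0.392, n_T = 1.3, so y_D = 0.300.

y_D = 0.300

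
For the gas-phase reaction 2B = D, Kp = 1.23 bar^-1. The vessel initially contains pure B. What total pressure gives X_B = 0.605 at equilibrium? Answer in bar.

P = 1.1 bar

Basis: 1 mol B initially; let X = conversion of B. Extent ξ = 0.5X.
Mole table: n_B = 1 − X; n_D = 0.5X.
Total moles n_T = 1 − 0.5X.
Kp = p_D / (p_B^2) with p_i = (n_i/n_T)·P.
At X = 0.605: the mole-fraction product g(X) = Π y_i^ν_i = 1.352. Since Kp = g(X)·P^{-1}, P = (g/Kp)^(1/1) = (1.352/1.23)^(1/1) = 1.1 bar.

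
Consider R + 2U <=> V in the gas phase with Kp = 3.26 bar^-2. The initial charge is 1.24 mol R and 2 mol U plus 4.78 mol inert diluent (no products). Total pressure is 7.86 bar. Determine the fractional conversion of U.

X = 0.725

Let X = conversion of U (basis 2 mol U); extent of reaction ξ = X.
Moles: n_R = 1.24 − X; n_U = 2 − 2X; n_V = X; n_I = 4.78 (inert).
Total moles n_T = 8.02 − 2X.
Mole fractions y_i = n_i/n_T; Kp = p_V / (p_R p_U^2) with p_i = y_i·P.
Setting this equal to 3.26 bar^-2 and taking the physical root (0 < X < 1) gives X = 0.725.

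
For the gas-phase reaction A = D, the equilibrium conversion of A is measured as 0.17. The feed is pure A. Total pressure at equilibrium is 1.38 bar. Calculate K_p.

K_p = 0.205

Basis: 1 mol A initially; let X = conversion of A. Extent ξ = X.
Mole table: n_A = 1 − X; n_D = X.
n_T stays at 1 (no change in mole number).
At X = 0.17: n_A = 0.83, n_D = 0.17, n_T = 1.
p_i = (n_i/n_T)·P. K_p = p_D / (p_A) = 0.205.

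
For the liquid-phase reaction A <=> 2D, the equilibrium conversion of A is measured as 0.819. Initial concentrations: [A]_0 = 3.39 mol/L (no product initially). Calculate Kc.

Kc = 50.3 mol/L

Let X = conversion of A.
Concentrations: [A] = 3.39 − 3.39X; [D] = 6.78X.
At X = 0.819: [A] = 0.614, [D] = 5.55.
Kc = [D]^2 / ([A]) = 50.3 mol/L.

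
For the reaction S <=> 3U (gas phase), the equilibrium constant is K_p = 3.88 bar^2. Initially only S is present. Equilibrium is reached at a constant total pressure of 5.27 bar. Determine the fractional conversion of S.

Basis: 1 mol S initially; let X = conversion of S. Extent ξ = X.
Species balance: n_S = 1 − X; n_U = 3X.
Total moles n_T = 1 + 2X.
Mole fractions y_i = n_i/n_T; K_p = p_U^3 / (p_S) with p_i = y_i·P.
Equating to 3.88 bar^2 and solving on 0 < X < 1: X = 0.201.

X = 0.201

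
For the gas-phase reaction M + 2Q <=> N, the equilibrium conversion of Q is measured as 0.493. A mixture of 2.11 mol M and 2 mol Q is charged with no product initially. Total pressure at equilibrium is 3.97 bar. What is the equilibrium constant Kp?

Kp = 0.184 bar^-2

Take 2 mol Q as basis and let X be its fractional conversion, so ξ = X.
Species balance: n_M = 2.11 − X; n_Q = 2 − 2X; n_N = X.
Summing: n_T = 4.11 − 2X.
At X = 0.493: n_M = 1.62, n_Q = 1.01, n_N = 0.493, n_T = 3.12.
p_i = (n_i/n_T)·P. Kp = p_N / (p_M p_Q^2) = 0.184 bar^-2.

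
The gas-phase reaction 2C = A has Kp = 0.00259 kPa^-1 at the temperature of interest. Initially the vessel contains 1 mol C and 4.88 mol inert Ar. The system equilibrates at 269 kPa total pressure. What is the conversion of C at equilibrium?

Basis: 1 mol C initially; let X = conversion of C. Extent ξ = 0.5X.
Moles: n_C = 1 − X; n_A = 0.5X; n_I = 4.88 (inert).
Total moles n_T = 5.88 − 0.5X.
Mole fractions y_i = n_i/n_T; Kp = p_A / (p_C^2) with p_i = y_i·P.
Substituting and setting equal to 0.00259 kPa^-1 gives a polynomial in X; the root in (0,1) is X = 0.167.

X = 0.167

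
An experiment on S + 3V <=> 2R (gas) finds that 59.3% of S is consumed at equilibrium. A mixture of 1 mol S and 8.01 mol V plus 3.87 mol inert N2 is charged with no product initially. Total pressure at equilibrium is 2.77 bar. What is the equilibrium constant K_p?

K_p = 0.255 bar^-2

Take 1 mol S as basis and let X be its fractional conversion, so ξ = X.
Moles: n_S = 1 − X; n_V = 8.01 − 3X; n_R = 2X; n_I = 3.87 (inert).
Total moles n_T = 12.9 − 2X.
At X = 0.593: n_S = 0.407, n_V = 6.23, n_R = 1.19, n_T = 11.7.
p_i = (n_i/n_T)·P. K_p = p_R^2 / (p_S p_V^3) = 0.255 bar^-2.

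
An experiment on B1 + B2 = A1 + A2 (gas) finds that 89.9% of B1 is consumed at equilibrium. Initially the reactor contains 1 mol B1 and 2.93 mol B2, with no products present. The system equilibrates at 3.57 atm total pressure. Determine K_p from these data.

K_p = 3.94

Let X = conversion of B1 (basis 1 mol B1); extent of reaction ξ = X.
Species balance: n_B1 = 1 − X; n_B2 = 2.93 − X; n_A1 = X; n_A2 = X.
Total moles n_T = 3.93 (Δν = 0, constant).
At X = 0.899: n_B1 = 0.101, n_B2 = 2.03, n_A1 = 0.899, n_A2 = 0.899, n_T = 3.93.
p_i = (n_i/n_T)·P. K_p = p_A1 p_A2 / (p_B1 p_B2) = 3.94.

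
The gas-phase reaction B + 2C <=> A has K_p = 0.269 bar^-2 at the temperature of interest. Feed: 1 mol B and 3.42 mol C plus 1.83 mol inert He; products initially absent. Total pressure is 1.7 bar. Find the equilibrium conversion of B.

X = 0.174

Basis: 1 mol B initially; let X = conversion of B. Extent ξ = X.
Species balance: n_B = 1 − X; n_C = 3.42 − 2X; n_A = X; n_I = 1.83 (inert).
Total moles n_T = 6.25 − 2X.
y_i = n_i/n_T, p_i = y_i·P. K_p = p_A / (p_B p_C^2).
Equating to 0.269 bar^-2 and solving on 0 < X < 1: X = 0.174.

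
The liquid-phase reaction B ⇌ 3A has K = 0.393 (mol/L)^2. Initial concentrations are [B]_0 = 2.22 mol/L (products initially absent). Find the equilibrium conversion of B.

Let X = conversion of B; extent ξ = 2.22·X mol/L.
Concentrations: [B] = 2.22 − 2.22X; [A] = 6.66X.
K = [A]^3 / ([B]).
This equals 0.393 at X = 0.137 (the root in 0 < X < 1).

X = 0.137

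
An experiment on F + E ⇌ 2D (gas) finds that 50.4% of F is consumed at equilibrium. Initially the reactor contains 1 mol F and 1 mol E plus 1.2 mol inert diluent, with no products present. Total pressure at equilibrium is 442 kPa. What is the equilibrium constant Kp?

Let X = conversion of F (basis 1 mol F); extent of reaction ξ = X.
At extent ξ: n_F = 1 − X; n_E = 1 − X; n_D = 2X; n_I = 1.2 (inert).
n_T stays at 3.2 (no change in mole number).
At X = 0.504: n_F = 0.496, n_E = 0.496, n_D = 1.01, n_T = 3.2.
p_i = (n_i/n_T)·P. Kp = p_D^2 / (p_F p_E) = 4.13.

Kp = 4.13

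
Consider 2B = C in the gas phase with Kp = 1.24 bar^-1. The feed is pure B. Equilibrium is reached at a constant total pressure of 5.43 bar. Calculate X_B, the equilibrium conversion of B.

X = 0.811

Take 1 mol B as basis and let X be its fractional conversion, so ξ = 0.5X.
Species balance: n_B = 1 − X; n_C = 0.5X.
Total moles n_T = 1 − 0.5X.
Mole fractions y_i = n_i/n_T; Kp = p_C / (p_B^2) with p_i = y_i·P.
Equating to 1.24 bar^-1 and solving on 0 < X < 1: X = 0.811.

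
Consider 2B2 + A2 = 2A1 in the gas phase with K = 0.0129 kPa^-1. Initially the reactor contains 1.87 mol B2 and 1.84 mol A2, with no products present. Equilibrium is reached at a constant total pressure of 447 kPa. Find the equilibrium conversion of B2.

Let X = conversion of B2 (basis 1.87 mol B2); extent of reaction ξ = 0.935X.
Moles: n_B2 = 1.87 − 1.87X; n_A2 = 1.84 − 0.935X; n_A1 = 1.87X.
Total moles n_T = 3.71 − 0.935X.
y_i = n_i/n_T, p_i = y_i·P. K = p_A1^2 / (p_B2^2 p_A2).
Setting this equal to 0.0129 kPa^-1 and taking the physical root (0 < X < 1) gives X = 0.605.

X = 0.605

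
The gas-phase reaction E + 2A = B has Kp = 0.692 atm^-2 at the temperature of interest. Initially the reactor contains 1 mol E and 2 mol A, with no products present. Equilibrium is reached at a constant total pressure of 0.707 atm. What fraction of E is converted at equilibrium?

X = 0.123

Take 1 mol E as basis and let X be its fractional conversion, so ξ = X.
Mole table: n_E = 1 − X; n_A = 2 − 2X; n_B = X.
n_T = Σnᵢ = 3 − 2X.
With p_i = (n_i/n_T)P, Kp = p_B / (p_E p_A^2).
This yields a degree-3 equation in X; solving on (0,1), X = 0.123.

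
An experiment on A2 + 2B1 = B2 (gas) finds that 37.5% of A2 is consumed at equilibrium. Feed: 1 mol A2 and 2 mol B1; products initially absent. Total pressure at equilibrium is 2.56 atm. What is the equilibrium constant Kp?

Kp = 0.297 atm^-2

Basis: 1 mol A2 initially; let X = conversion of A2. Extent ξ = X.
At extent ξ: n_A2 = 1 − X; n_B1 = 2 − 2X; n_B2 = X.
n_T = Σnᵢ = 3 − 2X.
At X = 0.375: n_A2 = 0.625, n_B1 = 1.25, n_B2 = 0.375, n_T = 2.25.
p_i = (n_i/n_T)·P. Kp = p_B2 / (p_A2 p_B1^2) = 0.297 atm^-2.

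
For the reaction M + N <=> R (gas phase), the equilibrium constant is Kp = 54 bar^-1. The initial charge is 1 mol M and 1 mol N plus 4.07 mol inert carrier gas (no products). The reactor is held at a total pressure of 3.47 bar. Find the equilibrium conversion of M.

X = 0.846

Basis: 1 mol M initially; let X = conversion of M. Extent ξ = X.
Species balance: n_M = 1 − X; n_N = 1 − X; n_R = X; n_I = 4.07 (inert).
n_T = Σnᵢ = 6.07 − X.
Mole fractions y_i = n_i/n_T; Kp = p_R / (p_M p_N) with p_i = y_i·P.
Setting this equal to 54 bar^-1 and taking the physical root (0 < X < 1) gives X = 0.846.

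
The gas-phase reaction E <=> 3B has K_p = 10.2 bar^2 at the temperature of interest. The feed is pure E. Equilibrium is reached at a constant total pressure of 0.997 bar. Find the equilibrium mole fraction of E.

y_E = 0.077

Let X = conversion of E (basis 1 mol E); extent of reaction ξ = X.
Mole table: n_E = 1 − X; n_B = 3X.
Summing: n_T = 1 + 2X.
With p_i = (n_i/n_T)P, K_p = p_B^3 / (p_E).
Substituting and setting equal to 10.2 bar^2 gives a polynomial in X; the root in (0,1) is X = 0.800.
Then n_E = 0.2, n_T = 2.6, so y_E = 0.077.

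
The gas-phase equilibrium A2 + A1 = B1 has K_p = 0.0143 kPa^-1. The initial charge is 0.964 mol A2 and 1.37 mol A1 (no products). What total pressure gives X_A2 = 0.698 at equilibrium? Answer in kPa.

Let X = conversion of A2 (basis 0.964 mol A2); extent of reaction ξ = 0.964X.
Mole table: n_A2 = 0.964 − 0.964X; n_A1 = 1.37 − 0.964X; n_B1 = 0.964X.
Summing: n_T = 2.33 − 0.964X.
K_p = p_B1 / (p_A2 p_A1) with p_i = (n_i/n_T)·P.
At X = 0.698: the mole-fraction product g(X) = Π y_i^ν_i = 5.507. Since K_p = g(X)·P^{-1}, P = (g/K_p)^(1/1) = (5.507/0.0143)^(1/1) = 385 kPa.

P = 385 kPa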